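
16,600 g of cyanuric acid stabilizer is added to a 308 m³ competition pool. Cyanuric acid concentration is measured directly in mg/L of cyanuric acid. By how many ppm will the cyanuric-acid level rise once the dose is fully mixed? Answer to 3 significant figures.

53.9 ppm

Volume: 308 m³ = 308,000 L.
Rise: 16,600 g / 308,000 L × 1000 = 53.9 mg/L.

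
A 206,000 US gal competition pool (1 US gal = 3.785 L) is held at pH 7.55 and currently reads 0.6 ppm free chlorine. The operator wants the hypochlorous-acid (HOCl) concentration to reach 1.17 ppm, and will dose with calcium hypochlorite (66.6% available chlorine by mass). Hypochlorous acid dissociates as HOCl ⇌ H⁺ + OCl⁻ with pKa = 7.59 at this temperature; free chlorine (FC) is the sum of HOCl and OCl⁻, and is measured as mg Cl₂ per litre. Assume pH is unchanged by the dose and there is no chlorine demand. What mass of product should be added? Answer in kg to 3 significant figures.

1.92 kg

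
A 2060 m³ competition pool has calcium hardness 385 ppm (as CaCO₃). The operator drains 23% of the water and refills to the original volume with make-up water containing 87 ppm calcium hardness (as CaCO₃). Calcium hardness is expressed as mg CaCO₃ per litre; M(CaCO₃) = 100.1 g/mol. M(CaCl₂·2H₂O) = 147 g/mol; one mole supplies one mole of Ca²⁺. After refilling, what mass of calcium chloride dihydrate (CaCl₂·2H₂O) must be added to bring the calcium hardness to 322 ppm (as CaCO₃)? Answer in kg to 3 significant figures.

16.8 kg

Volume: 2060 m³ = 2,060,000 L.
After draining 23% and refilling: 385 × 0.77 + 87 × 0.23 = 316.46 ppm.
Deficit to target: 322 − 316.46 = 5.54 mg/L.
As CaCO₃: 5.54 mg/L × 2,060,000 L = 11,410 g; ÷ 100.1 = 114 mol Ca²⁺.
Mass: 114 × 147 = 16,760 g.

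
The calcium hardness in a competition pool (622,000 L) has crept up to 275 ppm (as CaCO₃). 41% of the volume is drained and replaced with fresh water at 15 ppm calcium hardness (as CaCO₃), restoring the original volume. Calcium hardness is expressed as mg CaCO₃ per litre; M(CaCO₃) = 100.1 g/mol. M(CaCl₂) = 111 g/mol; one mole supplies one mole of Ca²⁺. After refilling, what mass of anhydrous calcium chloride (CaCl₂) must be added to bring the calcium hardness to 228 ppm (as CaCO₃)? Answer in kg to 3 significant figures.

41.1 kg

After draining 41% and refilling: 275 × 0.59 + 15 × 0.41 = 168.4 ppm.
Deficit to target: 228 − 168.4 = 59.6 mg/L.
As CaCO₃: 59.6 mg/L × 622,000 L = 37,070 g; ÷ 100.1 = 370.3 mol Ca²⁺.
Mass: 370.3 × 111 = 41,110 g.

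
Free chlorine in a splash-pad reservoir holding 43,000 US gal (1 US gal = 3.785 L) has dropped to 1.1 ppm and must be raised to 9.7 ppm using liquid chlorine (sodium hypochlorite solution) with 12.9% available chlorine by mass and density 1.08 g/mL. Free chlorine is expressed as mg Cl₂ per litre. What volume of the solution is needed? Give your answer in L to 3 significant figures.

Volume: 43,000 US gal × 3.785 L/gal = 162,755 L.
Chlorine deficit: 9.7 − 1.1 = 8.6 ppm = 8.6 mg/L as Cl₂.
Cl₂ equivalent needed: 8.6 mg/L × 162,755 L = 1,400,000 mg = 1400 g.
Product at 12.9% available chlorine: 1400 / 0.129 = 10,850 g.
Volume at density 1.08 g/mL: 10,850 g ÷ 1.08 g/mL = 10,050 mL.

10.0 L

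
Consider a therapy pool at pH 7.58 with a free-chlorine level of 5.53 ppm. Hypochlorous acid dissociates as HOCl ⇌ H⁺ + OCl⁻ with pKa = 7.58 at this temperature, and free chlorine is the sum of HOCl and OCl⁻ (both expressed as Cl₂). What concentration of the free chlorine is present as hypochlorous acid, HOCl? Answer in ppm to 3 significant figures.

[OCl⁻]/[HOCl] = 10^(pH − pKa) = 10^(7.58 − 7.58) = 10^0.00 = 1.
Fraction as HOCl = 1 / (1 + 1) = 0.5.
HOCl = 0.5 × 5.53 ppm = 2.765 ppm.

2.77 ppm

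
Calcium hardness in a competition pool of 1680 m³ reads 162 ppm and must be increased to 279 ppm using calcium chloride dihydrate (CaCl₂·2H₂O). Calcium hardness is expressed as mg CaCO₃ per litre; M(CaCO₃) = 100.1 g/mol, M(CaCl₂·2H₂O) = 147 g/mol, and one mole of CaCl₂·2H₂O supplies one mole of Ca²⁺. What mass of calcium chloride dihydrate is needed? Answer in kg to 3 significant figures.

Volume: 1680 m³ = 1,680,000 L.
Hardness to add: (279 − 162) = 117 mg/L as CaCO₃ × 1,680,000 L = 196,600 g as CaCO₃.
Moles of Ca²⁺ (1 mol Ca²⁺ ≡ 1 mol CaCO₃): 196,600 / 100.1 g/mol = 1964 mol.
Mass of CaCl₂·2H₂O: 1964 × 147 = 288,700 g.

289 kg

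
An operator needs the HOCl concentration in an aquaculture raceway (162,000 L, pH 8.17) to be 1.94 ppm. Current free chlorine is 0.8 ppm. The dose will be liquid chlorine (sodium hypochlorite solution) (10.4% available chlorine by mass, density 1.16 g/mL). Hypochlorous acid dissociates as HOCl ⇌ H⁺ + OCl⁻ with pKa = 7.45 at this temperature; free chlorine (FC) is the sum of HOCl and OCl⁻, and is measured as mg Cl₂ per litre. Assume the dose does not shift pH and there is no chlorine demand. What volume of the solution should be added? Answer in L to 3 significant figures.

15.2 L

[OCl⁻]/[HOCl] = 10^(pH − pKa) = 10^(8.17 − 7.45) = 5.248; fraction as HOCl = 1/(1 + 5.248) = 0.16.
Free chlorine required for 1.94 ppm HOCl: 1.94 / 0.16 = 12.12 ppm.
FC to add: 12.12 − 0.8 = 11.32 mg/L as Cl₂.
Cl₂ equivalent: 11.32 mg/L × 162,000 L = 1834 g.
Product at 10.4% available Cl: 1834 / 0.104 = 17,640 g.
Volume: 17,640 g ÷ 1.16 g/mL = 15,200 mL.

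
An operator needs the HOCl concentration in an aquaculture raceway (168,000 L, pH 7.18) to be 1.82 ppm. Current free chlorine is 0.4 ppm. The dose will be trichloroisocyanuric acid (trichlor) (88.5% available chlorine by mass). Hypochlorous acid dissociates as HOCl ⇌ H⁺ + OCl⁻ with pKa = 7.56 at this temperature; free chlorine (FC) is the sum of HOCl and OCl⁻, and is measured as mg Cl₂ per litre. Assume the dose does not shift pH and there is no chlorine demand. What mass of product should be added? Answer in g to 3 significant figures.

414 g

[OCl⁻]/[HOCl] = 10^(pH − pKa) = 10^(7.18 − 7.56) = 0.4169; fraction as HOCl = 1/(1 + 0.4169) = 0.7058.
Free chlorine required for 1.82 ppm HOCl: 1.82 / 0.7058 = 2.579 ppm.
FC to add: 2.579 − 0.4 = 2.179 mg/L as Cl₂.
Cl₂ equivalent: 2.179 mg/L × 168,000 L = 366 g.
Product at 88.5% available Cl: 366 / 0.885 = 413.6 g.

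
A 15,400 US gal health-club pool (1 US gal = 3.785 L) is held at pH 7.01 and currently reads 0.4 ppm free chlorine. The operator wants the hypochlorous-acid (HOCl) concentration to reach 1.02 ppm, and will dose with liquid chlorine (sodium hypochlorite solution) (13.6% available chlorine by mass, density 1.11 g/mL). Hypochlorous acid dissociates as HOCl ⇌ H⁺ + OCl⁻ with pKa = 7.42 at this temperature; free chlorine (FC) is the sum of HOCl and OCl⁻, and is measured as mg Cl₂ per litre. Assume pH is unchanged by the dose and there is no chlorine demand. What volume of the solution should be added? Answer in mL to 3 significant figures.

Volume: 15,400 US gal × 3.785 L/gal = 58,289 L.
[OCl⁻]/[HOCl] = 10^(pH − pKa) = 10^(7.01 − 7.42) = 0.389; fraction as HOCl = 1/(1 + 0.389) = 0.7199.
Free chlorine required for 1.02 ppm HOCl: 1.02 / 0.7199 = 1.417 ppm.
FC to add: 1.417 − 0.4 = 1.017 mg/L as Cl₂.
Cl₂ equivalent: 1.017 mg/L × 58,289 L = 59.27 g.
Product at 13.6% available Cl: 59.27 / 0.136 = 435.8 g.
Volume: 435.8 g ÷ 1.11 g/mL = 392.6 mL.

393 mL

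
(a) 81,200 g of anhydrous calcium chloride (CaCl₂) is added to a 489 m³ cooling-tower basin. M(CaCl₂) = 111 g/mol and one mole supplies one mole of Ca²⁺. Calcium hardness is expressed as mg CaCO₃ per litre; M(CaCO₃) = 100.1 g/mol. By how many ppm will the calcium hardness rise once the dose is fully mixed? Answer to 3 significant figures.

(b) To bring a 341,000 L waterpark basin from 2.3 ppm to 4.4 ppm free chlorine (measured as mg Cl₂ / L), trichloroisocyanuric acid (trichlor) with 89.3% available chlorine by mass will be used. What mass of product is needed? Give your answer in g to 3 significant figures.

(a) Volume: 489 m³ = 489,000 L.
(a) Moles of Ca²⁺: 81,200 g ÷ 111 g/mol = 731.5 mol.
(a) As CaCO₃: 731.5 mol × 100.1 g/mol = 73,230 g.
(a) Rise: 73,230 g / 489,000 L × 1000 = 149.7 mg/L.

(b) Chlorine deficit: 4.4 − 2.3 = 2.1 ppm = 2.1 mg/L as Cl₂.
(b) Cl₂ equivalent needed: 2.1 mg/L × 341,000 L = 716,100 mg = 716.1 g.
(b) Product at 89.3% available chlorine: 716.1 / 0.893 = 801.9 g.

(a) 150 ppm; (b) 802 g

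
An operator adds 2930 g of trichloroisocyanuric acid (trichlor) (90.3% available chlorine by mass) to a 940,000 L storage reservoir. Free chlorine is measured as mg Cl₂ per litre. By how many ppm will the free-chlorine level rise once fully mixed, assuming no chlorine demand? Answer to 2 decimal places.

2.81 ppm

Available chlorine delivered: 2930 g × 0.903 = 2646 g as Cl₂.
Concentration rise: 2646 g / 940,000 L = 2.815 mg/L = 2.81 ppm.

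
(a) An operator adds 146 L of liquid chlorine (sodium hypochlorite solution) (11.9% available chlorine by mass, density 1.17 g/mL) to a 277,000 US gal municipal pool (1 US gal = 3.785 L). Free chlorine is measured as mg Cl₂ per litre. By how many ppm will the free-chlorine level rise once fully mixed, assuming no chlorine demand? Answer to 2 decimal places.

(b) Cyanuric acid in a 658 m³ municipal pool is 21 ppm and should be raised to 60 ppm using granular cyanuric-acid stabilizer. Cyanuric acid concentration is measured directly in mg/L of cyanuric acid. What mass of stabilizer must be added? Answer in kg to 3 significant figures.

(a) 19.39 ppm; (b) 25.7 kg

(a) Volume: 277,000 US gal × 3.785 L/gal = 1,048,445 L.
(a) Mass of solution: 146 L × 1000 mL/L × 1.17 g/mL = 170,800 g.
(a) Available chlorine delivered: 170,800 g × 0.119 = 20,330 g as Cl₂.
(a) Concentration rise: 20,330 g / 1,048,445 L = 19.39 mg/L = 19.39 ppm.

(b) Volume: 658 m³ = 658,000 L.
(b) CYA to add: (60 − 21) = 39 mg/L × 658,000 L = 25,660 g cyanuric acid.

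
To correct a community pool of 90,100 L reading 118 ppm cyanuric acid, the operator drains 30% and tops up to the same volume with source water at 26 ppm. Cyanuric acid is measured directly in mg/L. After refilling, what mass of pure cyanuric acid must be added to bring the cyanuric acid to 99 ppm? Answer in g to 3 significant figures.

775 g

After draining 30% and refilling: 118 × 0.70 + 26 × 0.30 = 90.4 ppm.
Deficit to target: 99 − 90.4 = 8.6 mg/L.
Mass: 8.6 mg/L × 90,100 L = 774.9 g cyanuric acid.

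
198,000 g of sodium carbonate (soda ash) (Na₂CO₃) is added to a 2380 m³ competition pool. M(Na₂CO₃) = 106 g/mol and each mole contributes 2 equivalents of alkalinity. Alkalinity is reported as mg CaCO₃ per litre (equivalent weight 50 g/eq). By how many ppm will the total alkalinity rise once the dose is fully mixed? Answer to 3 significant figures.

Volume: 2380 m³ = 2,380,000 L.
Moles of Na₂CO₃: 198,000 g ÷ 106 g/mol = 1868 mol → 3736 eq of alkalinity.
As CaCO₃: 3736 eq × 50 g/eq = 186,800 g.
Rise: 186,800 g / 2,380,000 L × 1000 = 78.48 mg/L.

78.5 ppm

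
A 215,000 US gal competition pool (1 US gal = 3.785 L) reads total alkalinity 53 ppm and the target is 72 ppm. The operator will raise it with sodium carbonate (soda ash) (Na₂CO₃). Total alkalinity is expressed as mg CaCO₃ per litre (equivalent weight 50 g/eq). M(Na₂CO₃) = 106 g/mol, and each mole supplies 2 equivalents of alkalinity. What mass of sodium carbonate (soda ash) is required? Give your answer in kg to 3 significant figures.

16.4 kg

Volume: 215,000 US gal × 3.785 L/gal = 813,775 L.
Alkalinity to add: (72 − 53) = 19 mg/L as CaCO₃ × 813,775 L = 15,460 g as CaCO₃.
Equivalents: 15,460 g ÷ 50 g/eq = 309.2 eq.
Each mole of Na₂CO₃ supplies 2 eq, so 309.2 / 2 = 154.6 mol.
Mass: 154.6 mol × 106 g/mol = 16,390 g.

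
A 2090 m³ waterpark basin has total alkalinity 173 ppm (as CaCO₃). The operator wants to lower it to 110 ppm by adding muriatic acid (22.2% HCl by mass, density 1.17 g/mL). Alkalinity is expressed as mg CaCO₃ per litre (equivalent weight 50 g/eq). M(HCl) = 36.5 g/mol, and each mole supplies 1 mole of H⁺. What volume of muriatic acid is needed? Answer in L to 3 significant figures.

Volume: 2090 m³ = 2,090,000 L.
Alkalinity to neutralize: (173 − 110) = 63 mg/L as CaCO₃ × 2,090,000 L = 131,700 g as CaCO₃.
Equivalents of H⁺ required: 131,700 ÷ 50 g/eq = 2633 eq = 2633 mol HCl.
Mass of HCl: 2633 × 36.5 = 96,120 g.
Mass of 22.2% solution: 96,120 / 0.222 = 433,000 g.
Volume: 433,000 g ÷ 1.17 g/mL = 370,100 mL.

370 L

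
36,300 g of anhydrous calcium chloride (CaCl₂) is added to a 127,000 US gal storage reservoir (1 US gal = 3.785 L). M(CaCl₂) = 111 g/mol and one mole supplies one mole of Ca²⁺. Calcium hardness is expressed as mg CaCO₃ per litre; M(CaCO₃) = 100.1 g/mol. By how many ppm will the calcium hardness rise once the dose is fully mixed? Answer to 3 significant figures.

Volume: 127,000 US gal × 3.785 L/gal = 480,695 L.
Moles of Ca²⁺: 36,300 g ÷ 111 g/mol = 327 mol.
As CaCO₃: 327 mol × 100.1 g/mol = 32,740 g.
Rise: 32,740 g / 480,695 L × 1000 = 68.1 mg/L.

68.1 ppm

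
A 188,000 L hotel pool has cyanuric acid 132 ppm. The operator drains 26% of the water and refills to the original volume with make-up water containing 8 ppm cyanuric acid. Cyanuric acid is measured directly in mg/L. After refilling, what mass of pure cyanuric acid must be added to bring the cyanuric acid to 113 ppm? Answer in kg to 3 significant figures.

After draining 26% and refilling: 132 × 0.74 + 8 × 0.26 = 99.76 ppm.
Deficit to target: 113 − 99.76 = 13.24 mg/L.
Mass: 13.24 mg/L × 188,000 L = 2489 g cyanuric acid.

2.49 kg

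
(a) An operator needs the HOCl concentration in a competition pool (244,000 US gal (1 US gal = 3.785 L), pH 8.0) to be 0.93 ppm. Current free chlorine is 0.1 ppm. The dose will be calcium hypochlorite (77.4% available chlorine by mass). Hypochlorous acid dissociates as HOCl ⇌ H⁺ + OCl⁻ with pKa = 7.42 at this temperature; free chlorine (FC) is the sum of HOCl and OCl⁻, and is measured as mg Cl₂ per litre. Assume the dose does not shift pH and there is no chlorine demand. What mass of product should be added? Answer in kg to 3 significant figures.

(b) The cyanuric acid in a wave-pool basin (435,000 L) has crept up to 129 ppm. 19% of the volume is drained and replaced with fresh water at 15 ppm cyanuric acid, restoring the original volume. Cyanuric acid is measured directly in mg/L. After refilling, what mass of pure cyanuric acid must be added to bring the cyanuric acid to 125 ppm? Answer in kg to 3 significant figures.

(a) Volume: 244,000 US gal × 3.785 L/gal = 923,540 L.
(a) [OCl⁻]/[HOCl] = 10^(pH − pKa) = 10^(8.0 − 7.42) = 3.802; fraction as HOCl = 1/(1 + 3.802) = 0.2083.
(a) Free chlorine required for 0.93 ppm HOCl: 0.93 / 0.2083 = 4.466 ppm.
(a) FC to add: 4.466 − 0.1 = 4.366 mg/L as Cl₂.
(a) Cl₂ equivalent: 4.366 mg/L × 923,540 L = 4032 g.
(a) Product at 77.4% available Cl: 4032 / 0.774 = 5209 g.

(b) After draining 19% and refilling: 129 × 0.81 + 15 × 0.19 = 107.34 ppm.
(b) Deficit to target: 125 − 107.34 = 17.66 mg/L.
(b) Mass: 17.66 mg/L × 435,000 L = 7682 g cyanuric acid.

(a) 5.21 kg; (b) 7.68 kg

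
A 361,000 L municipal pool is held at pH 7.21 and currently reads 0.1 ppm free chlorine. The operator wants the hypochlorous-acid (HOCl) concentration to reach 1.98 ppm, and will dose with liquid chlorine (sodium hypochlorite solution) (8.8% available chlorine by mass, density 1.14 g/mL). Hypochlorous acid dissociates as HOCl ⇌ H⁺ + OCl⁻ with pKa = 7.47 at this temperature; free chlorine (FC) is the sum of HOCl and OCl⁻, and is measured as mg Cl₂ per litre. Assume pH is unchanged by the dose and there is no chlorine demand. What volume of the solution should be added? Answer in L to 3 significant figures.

[OCl⁻]/[HOCl] = 10^(pH − pKa) = 10^(7.21 − 7.47) = 0.5495; fraction as HOCl = 1/(1 + 0.5495) = 0.6454.
Free chlorine required for 1.98 ppm HOCl: 1.98 / 0.6454 = 3.068 ppm.
FC to add: 3.068 − 0.1 = 2.968 mg/L as Cl₂.
Cl₂ equivalent: 2.968 mg/L × 361,000 L = 1071 g.
Product at 8.8% available Cl: 1071 / 0.088 = 12,180 g.
Volume: 12,180 g ÷ 1.14 g/mL = 10,680 mL.

10.7 L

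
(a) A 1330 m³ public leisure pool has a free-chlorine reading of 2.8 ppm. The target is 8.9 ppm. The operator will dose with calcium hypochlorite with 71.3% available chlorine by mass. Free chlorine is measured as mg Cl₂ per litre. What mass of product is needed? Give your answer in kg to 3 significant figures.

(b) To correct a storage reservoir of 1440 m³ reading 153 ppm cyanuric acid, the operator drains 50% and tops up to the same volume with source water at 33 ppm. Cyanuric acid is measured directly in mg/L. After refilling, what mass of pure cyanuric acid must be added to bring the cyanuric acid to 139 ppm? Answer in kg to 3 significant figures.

(a) Volume: 1330 m³ = 1,330,000 L.
(a) Chlorine deficit: 8.9 − 2.8 = 6.1 ppm = 6.1 mg/L as Cl₂.
(a) Cl₂ equivalent needed: 6.1 mg/L × 1,330,000 L = 8,113,000 mg = 8113 g.
(a) Product at 71.3% available chlorine: 8113 / 0.713 = 11,380 g.

(b) Volume: 1440 m³ = 1,440,000 L.
(b) After draining 50% and refilling: 153 × 0.50 + 33 × 0.50 = 93 ppm.
(b) Deficit to target: 139 − 93 = 46 mg/L.
(b) Mass: 46 mg/L × 1,440,000 L = 66,240 g cyanuric acid.

(a) 11.4 kg; (b) 66.2 kg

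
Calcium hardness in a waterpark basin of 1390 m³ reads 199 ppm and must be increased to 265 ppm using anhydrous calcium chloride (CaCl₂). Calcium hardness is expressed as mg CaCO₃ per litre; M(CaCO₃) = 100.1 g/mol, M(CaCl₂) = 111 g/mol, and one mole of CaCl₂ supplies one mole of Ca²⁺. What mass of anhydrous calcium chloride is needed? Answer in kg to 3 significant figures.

102 kg

Volume: 1390 m³ = 1,390,000 L.
Hardness to add: (265 − 199) = 66 mg/L as CaCO₃ × 1,390,000 L = 91,740 g as CaCO₃.
Moles of Ca²⁺ (1 mol Ca²⁺ ≡ 1 mol CaCO₃): 91,740 / 100.1 g/mol = 916.5 mol.
Mass of CaCl₂: 916.5 × 111 = 101,700 g.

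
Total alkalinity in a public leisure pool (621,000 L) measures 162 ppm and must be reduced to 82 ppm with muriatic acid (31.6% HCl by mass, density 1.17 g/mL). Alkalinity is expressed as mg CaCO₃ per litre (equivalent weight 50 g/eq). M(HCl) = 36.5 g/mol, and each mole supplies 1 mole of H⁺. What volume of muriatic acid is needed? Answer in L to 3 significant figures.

98.1 L

Alkalinity to neutralize: (162 − 82) = 80 mg/L as CaCO₃ × 621,000 L = 49,680 g as CaCO₃.
Equivalents of H⁺ required: 49,680 ÷ 50 g/eq = 993.6 eq = 993.6 mol HCl.
Mass of HCl: 993.6 × 36.5 = 36,270 g.
Mass of 31.6% solution: 36,270 / 0.316 = 114,800 g.
Volume: 114,800 g ÷ 1.17 g/mL = 98,090 mL.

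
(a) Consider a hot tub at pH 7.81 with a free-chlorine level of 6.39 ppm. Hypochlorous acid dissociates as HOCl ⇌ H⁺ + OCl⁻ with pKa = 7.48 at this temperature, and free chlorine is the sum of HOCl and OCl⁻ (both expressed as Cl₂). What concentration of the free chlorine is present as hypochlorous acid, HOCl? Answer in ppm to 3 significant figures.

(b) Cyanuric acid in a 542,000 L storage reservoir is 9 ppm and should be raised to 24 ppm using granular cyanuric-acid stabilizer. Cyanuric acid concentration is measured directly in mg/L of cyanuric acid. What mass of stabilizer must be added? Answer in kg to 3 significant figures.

(a) 2.04 ppm; (b) 8.13 kg

(a) [OCl⁻]/[HOCl] = 10^(pH − pKa) = 10^(7.81 − 7.48) = 10^0.33 = 2.138.
(a) Fraction as HOCl = 1 / (1 + 2.138) = 0.3187.
(a) HOCl = 0.3187 × 6.39 ppm = 2.036 ppm.

(b) CYA to add: (24 − 9) = 15 mg/L × 542,000 L = 8130 g cyanuric acid.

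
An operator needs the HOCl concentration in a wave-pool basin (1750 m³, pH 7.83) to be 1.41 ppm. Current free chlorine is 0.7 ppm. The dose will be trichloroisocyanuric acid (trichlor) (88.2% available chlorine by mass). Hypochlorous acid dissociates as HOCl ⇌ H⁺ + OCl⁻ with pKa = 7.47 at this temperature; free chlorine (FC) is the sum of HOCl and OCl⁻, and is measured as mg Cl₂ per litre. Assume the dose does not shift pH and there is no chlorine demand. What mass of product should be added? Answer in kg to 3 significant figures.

7.82 kg

Volume: 1750 m³ = 1,750,000 L.
[OCl⁻]/[HOCl] = 10^(pH − pKa) = 10^(7.83 − 7.47) = 2.291; fraction as HOCl = 1/(1 + 2.291) = 0.3039.
Free chlorine required for 1.41 ppm HOCl: 1.41 / 0.3039 = 4.64 ppm.
FC to add: 4.64 − 0.7 = 3.94 mg/L as Cl₂.
Cl₂ equivalent: 3.94 mg/L × 1,750,000 L = 6895 g.
Product at 88.2% available Cl: 6895 / 0.882 = 7818 g.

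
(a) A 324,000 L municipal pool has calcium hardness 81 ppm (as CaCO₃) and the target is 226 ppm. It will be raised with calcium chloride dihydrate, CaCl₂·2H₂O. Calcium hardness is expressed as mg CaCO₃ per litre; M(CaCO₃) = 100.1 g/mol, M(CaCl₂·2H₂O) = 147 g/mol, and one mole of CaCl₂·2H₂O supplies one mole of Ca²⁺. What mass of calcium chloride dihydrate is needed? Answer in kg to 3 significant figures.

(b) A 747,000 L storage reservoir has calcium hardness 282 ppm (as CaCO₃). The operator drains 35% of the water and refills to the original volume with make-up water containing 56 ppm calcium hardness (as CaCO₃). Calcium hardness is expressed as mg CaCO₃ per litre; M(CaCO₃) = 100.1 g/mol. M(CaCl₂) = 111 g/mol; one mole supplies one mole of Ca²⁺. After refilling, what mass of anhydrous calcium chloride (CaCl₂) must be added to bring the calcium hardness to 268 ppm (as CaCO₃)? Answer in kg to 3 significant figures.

(a) Hardness to add: (226 − 81) = 145 mg/L as CaCO₃ × 324,000 L = 46,980 g as CaCO₃.
(a) Moles of Ca²⁺ (1 mol Ca²⁺ ≡ 1 mol CaCO₃): 46,980 / 100.1 g/mol = 469.3 mol.
(a) Mass of CaCl₂·2H₂O: 469.3 × 147 = 68,990 g.

(b) After draining 35% and refilling: 282 × 0.65 + 56 × 0.35 = 202.9 ppm.
(b) Deficit to target: 268 − 202.9 = 65.1 mg/L.
(b) As CaCO₃: 65.1 mg/L × 747,000 L = 48,630 g; ÷ 100.1 = 485.8 mol Ca²⁺.
(b) Mass: 485.8 × 111 = 53,930 g.

(a) 69.0 kg; (b) 53.9 kg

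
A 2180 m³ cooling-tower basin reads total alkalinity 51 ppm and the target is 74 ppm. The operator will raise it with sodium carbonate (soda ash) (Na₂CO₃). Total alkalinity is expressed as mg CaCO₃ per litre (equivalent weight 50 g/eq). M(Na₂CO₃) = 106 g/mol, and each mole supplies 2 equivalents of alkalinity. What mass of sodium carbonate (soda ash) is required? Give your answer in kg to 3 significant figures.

53.1 kg

Volume: 2180 m³ = 2,180,000 L.
Alkalinity to add: (74 − 51) = 23 mg/L as CaCO₃ × 2,180,000 L = 50,140 g as CaCO₃.
Equivalents: 50,140 g ÷ 50 g/eq = 1003 eq.
Each mole of Na₂CO₃ supplies 2 eq, so 1003 / 2 = 501.4 mol.
Mass: 501.4 mol × 106 g/mol = 53,150 g.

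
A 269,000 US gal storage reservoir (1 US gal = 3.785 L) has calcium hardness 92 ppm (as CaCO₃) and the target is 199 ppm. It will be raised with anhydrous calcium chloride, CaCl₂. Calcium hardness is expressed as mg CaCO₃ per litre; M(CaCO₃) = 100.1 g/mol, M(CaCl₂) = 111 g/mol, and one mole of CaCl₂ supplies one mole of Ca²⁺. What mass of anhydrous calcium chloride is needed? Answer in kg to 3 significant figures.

121 kg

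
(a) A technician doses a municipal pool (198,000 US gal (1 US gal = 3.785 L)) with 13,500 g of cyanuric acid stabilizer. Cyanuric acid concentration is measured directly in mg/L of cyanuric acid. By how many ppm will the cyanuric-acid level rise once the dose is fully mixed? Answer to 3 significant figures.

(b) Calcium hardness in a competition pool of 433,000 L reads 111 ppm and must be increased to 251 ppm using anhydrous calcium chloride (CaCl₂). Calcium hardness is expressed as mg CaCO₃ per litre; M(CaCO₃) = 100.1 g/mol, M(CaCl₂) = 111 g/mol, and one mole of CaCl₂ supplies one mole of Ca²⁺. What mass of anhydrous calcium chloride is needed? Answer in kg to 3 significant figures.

(a) Volume: 198,000 US gal × 3.785 L/gal = 749,430 L.
(a) Rise: 13,500 g / 749,430 L × 1000 = 18.01 mg/L.

(b) Hardness to add: (251 − 111) = 140 mg/L as CaCO₃ × 433,000 L = 60,620 g as CaCO₃.
(b) Moles of Ca²⁺ (1 mol Ca²⁺ ≡ 1 mol CaCO₃): 60,620 / 100.1 g/mol = 605.6 mol.
(b) Mass of CaCl₂: 605.6 × 111 = 67,220 g.

(a) 18.0 ppm; (b) 67.2 kg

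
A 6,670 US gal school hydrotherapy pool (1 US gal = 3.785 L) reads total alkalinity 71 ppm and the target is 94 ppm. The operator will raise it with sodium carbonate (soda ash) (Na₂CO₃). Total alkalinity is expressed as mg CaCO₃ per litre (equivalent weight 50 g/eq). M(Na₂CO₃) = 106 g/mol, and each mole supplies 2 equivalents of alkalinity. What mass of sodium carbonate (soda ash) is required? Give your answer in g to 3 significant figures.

615 g

Volume: 6,670 US gal × 3.785 L/gal = 25,246 L.
Alkalinity to add: (94 − 71) = 23 mg/L as CaCO₃ × 25,246 L = 580.7 g as CaCO₃.
Equivalents: 580.7 g ÷ 50 g/eq = 11.61 eq.
Each mole of Na₂CO₃ supplies 2 eq, so 11.61 / 2 = 5.807 mol.
Mass: 5.807 mol × 106 g/mol = 615.5 g.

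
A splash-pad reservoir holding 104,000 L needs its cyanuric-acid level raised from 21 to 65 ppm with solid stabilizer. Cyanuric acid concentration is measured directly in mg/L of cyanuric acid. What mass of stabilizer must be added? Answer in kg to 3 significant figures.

4.58 kg

CYA to add: (65 − 21) = 44 mg/L × 104,000 L = 4576 g cyanuric acid.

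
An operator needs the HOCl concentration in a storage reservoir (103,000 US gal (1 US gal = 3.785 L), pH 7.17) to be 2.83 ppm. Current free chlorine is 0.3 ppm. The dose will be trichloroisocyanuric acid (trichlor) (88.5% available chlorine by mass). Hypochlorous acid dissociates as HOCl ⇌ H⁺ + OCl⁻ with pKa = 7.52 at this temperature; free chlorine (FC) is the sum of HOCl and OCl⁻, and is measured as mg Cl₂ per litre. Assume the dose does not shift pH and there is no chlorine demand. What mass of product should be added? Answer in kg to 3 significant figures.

1.67 kg

Volume: 103,000 US gal × 3.785 L/gal = 389,855 L.
[OCl⁻]/[HOCl] = 10^(pH − pKa) = 10^(7.17 − 7.52) = 0.4467; fraction as HOCl = 1/(1 + 0.4467) = 0.6912.
Free chlorine required for 2.83 ppm HOCl: 2.83 / 0.6912 = 4.094 ppm.
FC to add: 4.094 − 0.3 = 3.794 mg/L as Cl₂.
Cl₂ equivalent: 3.794 mg/L × 389,855 L = 1479 g.
Product at 88.5% available Cl: 1479 / 0.885 = 1671 g.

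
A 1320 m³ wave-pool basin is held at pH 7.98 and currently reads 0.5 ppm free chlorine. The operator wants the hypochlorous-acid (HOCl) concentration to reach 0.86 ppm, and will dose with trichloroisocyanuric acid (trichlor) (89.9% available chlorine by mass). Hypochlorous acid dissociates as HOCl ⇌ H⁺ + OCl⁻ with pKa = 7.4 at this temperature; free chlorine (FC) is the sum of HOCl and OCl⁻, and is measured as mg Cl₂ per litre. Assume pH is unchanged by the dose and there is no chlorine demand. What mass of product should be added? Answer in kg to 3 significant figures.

5.33 kg

Volume: 1320 m³ = 1,320,000 L.
[OCl⁻]/[HOCl] = 10^(pH − pKa) = 10^(7.98 − 7.4) = 3.802; fraction as HOCl = 1/(1 + 3.802) = 0.2083.
Free chlorine required for 0.86 ppm HOCl: 0.86 / 0.2083 = 4.13 ppm.
FC to add: 4.13 − 0.5 = 3.63 mg/L as Cl₂.
Cl₂ equivalent: 3.63 mg/L × 1,320,000 L = 4791 g.
Product at 89.9% available Cl: 4791 / 0.899 = 5329 g.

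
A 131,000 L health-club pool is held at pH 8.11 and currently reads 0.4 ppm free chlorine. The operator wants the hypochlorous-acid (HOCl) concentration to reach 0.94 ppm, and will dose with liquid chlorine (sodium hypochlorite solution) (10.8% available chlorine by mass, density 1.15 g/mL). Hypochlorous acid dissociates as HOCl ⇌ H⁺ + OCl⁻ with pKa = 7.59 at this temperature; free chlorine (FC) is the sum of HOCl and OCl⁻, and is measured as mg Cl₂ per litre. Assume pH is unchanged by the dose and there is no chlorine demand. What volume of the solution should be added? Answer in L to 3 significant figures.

[OCl⁻]/[HOCl] = 10^(pH − pKa) = 10^(8.11 − 7.59) = 3.311; fraction as HOCl = 1/(1 + 3.311) = 0.2319.
Free chlorine required for 0.94 ppm HOCl: 0.94 / 0.2319 = 4.053 ppm.
FC to add: 4.053 − 0.4 = 3.653 mg/L as Cl₂.
Cl₂ equivalent: 3.653 mg/L × 131,000 L = 478.5 g.
Product at 10.8% available Cl: 478.5 / 0.108 = 4431 g.
Volume: 4431 g ÷ 1.15 g/mL = 3853 mL.

3.85 L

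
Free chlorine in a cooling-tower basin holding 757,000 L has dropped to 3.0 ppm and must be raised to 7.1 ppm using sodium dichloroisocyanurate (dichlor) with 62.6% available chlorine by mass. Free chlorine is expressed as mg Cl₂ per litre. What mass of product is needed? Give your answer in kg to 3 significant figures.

4.96 kg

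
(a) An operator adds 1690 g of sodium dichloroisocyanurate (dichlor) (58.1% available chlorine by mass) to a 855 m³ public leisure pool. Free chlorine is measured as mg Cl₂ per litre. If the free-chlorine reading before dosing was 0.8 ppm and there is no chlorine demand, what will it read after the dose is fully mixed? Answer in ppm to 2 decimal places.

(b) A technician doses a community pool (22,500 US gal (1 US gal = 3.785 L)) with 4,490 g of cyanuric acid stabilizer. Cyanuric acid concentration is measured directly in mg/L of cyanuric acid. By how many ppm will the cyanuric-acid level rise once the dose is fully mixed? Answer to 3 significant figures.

(a) Volume: 855 m³ = 855,000 L.
(a) Available chlorine delivered: 1690 g × 0.581 = 981.9 g as Cl₂.
(a) Concentration rise: 981.9 g / 855,000 L = 1.148 mg/L = 1.15 ppm.
(a) Final FC: 0.8 + 1.15 = 1.95 ppm.

(b) Volume: 22,500 US gal × 3.785 L/gal = 85,162 L.
(b) Rise: 4,490 g / 85,162 L × 1000 = 52.72 mg/L.

(a) 1.95 ppm; (b) 52.7 ppm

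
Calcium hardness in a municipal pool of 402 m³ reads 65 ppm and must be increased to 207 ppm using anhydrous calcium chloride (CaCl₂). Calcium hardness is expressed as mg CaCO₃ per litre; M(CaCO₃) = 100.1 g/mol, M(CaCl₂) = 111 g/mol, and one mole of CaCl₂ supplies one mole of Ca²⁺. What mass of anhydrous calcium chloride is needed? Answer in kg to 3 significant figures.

Volume: 402 m³ = 402,000 L.
Hardness to add: (207 − 65) = 142 mg/L as CaCO₃ × 402,000 L = 57,080 g as CaCO₃.
Moles of Ca²⁺ (1 mol Ca²⁺ ≡ 1 mol CaCO₃): 57,080 / 100.1 g/mol = 570.3 mol.
Mass of CaCl₂: 570.3 × 111 = 63,300 g.

63.3 kg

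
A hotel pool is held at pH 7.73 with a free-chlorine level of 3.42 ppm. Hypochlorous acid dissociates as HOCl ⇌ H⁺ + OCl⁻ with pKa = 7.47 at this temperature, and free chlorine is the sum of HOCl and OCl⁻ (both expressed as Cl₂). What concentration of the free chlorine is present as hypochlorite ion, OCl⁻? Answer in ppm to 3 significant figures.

[OCl⁻]/[HOCl] = 10^(pH − pKa) = 10^(7.73 − 7.47) = 10^0.26 = 1.82.
Fraction as HOCl = 1 / (1 + 1.82) = 0.3546.
OCl⁻ = (1 − 0.3546) × 3.42 ppm = 2.207 ppm.

2.21 ppm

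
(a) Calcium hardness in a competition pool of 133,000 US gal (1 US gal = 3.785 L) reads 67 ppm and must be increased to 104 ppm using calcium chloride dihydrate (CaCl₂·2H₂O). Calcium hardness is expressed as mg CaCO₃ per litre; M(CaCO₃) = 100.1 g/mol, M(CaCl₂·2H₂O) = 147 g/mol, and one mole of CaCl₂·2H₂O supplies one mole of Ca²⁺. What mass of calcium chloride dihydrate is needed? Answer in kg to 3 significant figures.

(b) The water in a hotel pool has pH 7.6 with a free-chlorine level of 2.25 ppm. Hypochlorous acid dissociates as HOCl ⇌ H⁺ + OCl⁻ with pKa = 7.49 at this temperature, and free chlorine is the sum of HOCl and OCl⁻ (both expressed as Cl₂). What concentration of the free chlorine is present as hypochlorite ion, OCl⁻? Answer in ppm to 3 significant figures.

(a) 27.4 kg; (b) 1.27 ppm

(a) Volume: 133,000 US gal × 3.785 L/gal = 503,405 L.
(a) Hardness to add: (104 − 67) = 37 mg/L as CaCO₃ × 503,405 L = 18,630 g as CaCO₃.
(a) Moles of Ca²⁺ (1 mol Ca²⁺ ≡ 1 mol CaCO₃): 18,630 / 100.1 g/mol = 186.1 mol.
(a) Mass of CaCl₂·2H₂O: 186.1 × 147 = 27,350 g.

(b) [OCl⁻]/[HOCl] = 10^(pH − pKa) = 10^(7.6 − 7.49) = 10^0.11 = 1.288.
(b) Fraction as HOCl = 1 / (1 + 1.288) = 0.437.
(b) OCl⁻ = (1 − 0.437) × 2.25 ppm = 1.267 ppm.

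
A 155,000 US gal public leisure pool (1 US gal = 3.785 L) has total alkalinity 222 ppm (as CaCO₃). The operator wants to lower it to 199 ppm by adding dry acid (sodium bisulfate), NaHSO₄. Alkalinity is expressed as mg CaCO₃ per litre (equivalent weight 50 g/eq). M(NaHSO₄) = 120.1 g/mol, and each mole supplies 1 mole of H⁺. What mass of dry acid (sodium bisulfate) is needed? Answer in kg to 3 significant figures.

32.4 kg

Volume: 155,000 US gal × 3.785 L/gal = 586,675 L.
Alkalinity to neutralize: (222 − 199) = 23 mg/L as CaCO₃ × 586,675 L = 13,490 g as CaCO₃.
Equivalents of H⁺ required: 13,490 ÷ 50 g/eq = 269.9 eq = 269.9 mol NaHSO₄.
Mass of NaHSO₄: 269.9 × 120.1 = 32,410 g.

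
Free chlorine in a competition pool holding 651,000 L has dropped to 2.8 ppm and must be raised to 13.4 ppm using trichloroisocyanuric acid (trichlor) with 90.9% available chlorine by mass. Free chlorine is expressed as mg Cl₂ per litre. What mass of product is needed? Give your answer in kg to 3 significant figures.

Chlorine deficit: 13.4 − 2.8 = 10.6 ppm = 10.6 mg/L as Cl₂.
Cl₂ equivalent needed: 10.6 mg/L × 651,000 L = 6,901,000 mg = 6901 g.
Product at 90.9% available chlorine: 6901 / 0.909 = 7591 g.

7.59 kg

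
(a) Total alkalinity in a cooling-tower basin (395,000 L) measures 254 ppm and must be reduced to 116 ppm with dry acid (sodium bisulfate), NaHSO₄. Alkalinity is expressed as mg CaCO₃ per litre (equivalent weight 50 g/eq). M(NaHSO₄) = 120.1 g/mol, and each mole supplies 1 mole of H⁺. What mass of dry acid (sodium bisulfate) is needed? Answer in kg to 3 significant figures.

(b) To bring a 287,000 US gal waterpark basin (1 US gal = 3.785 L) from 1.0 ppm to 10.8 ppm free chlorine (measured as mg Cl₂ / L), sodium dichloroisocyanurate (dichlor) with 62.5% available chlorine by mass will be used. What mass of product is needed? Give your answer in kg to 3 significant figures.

(a) Alkalinity to neutralize: (254 − 116) = 138 mg/L as CaCO₃ × 395,000 L = 54,510 g as CaCO₃.
(a) Equivalents of H⁺ required: 54,510 ÷ 50 g/eq = 1090 eq = 1090 mol NaHSO₄.
(a) Mass of NaHSO₄: 1090 × 120.1 = 130,900 g.

(b) Volume: 287,000 US gal × 3.785 L/gal = 1,086,295 L.
(b) Chlorine deficit: 10.8 − 1.0 = 9.8 ppm = 9.8 mg/L as Cl₂.
(b) Cl₂ equivalent needed: 9.8 mg/L × 1,086,295 L = 10,650,000 mg = 10,650 g.
(b) Product at 62.5% available chlorine: 10,650 / 0.625 = 17,030 g.

(a) 131 kg; (b) 17.0 kg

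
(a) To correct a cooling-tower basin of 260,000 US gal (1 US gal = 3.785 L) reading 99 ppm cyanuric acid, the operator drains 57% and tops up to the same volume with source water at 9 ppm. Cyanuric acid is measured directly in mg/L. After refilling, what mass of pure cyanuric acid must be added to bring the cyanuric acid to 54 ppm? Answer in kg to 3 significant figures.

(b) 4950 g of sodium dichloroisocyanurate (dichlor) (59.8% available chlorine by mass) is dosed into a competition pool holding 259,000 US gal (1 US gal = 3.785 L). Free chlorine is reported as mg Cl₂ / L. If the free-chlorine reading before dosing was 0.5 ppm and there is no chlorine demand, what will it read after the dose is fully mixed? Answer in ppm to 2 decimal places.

(a) Volume: 260,000 US gal × 3.785 L/gal = 984,100 L.
(a) After draining 57% and refilling: 99 × 0.43 + 9 × 0.57 = 47.7 ppm.
(a) Deficit to target: 54 − 47.7 = 6.3 mg/L.
(a) Mass: 6.3 mg/L × 984,100 L = 6200 g cyanuric acid.

(b) Volume: 259,000 US gal × 3.785 L/gal = 980,315 L.
(b) Available chlorine delivered: 4950 g × 0.598 = 2960 g as Cl₂.
(b) Concentration rise: 2960 g / 980,315 L = 3.02 mg/L = 3.02 ppm.
(b) Final FC: 0.5 + 3.02 = 3.52 ppm.

(a) 6.20 kg; (b) 3.52 ppm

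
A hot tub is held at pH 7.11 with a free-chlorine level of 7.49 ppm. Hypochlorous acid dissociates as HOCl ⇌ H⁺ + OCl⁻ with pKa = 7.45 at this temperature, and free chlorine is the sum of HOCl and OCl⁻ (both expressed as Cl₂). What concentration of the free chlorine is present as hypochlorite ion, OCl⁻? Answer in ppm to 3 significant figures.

[OCl⁻]/[HOCl] = 10^(pH − pKa) = 10^(7.11 − 7.45) = 10^-0.34 = 0.4571.
Fraction as HOCl = 1 / (1 + 0.4571) = 0.6863.
OCl⁻ = (1 − 0.6863) × 7.49 ppm = 2.35 ppm.

2.35 ppm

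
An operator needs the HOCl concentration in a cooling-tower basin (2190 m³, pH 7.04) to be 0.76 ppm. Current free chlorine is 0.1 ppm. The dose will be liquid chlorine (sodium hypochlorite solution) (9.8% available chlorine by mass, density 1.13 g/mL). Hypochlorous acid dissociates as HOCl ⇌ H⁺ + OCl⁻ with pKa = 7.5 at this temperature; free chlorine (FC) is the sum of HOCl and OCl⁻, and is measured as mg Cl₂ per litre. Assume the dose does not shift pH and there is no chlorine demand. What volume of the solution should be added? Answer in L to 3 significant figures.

Volume: 2190 m³ = 2,190,000 L.
[OCl⁻]/[HOCl] = 10^(pH − pKa) = 10^(7.04 − 7.5) = 0.3467; fraction as HOCl = 1/(1 + 0.3467) = 0.7425.
Free chlorine required for 0.76 ppm HOCl: 0.76 / 0.7425 = 1.024 ppm.
FC to add: 1.024 − 0.1 = 0.9235 mg/L as Cl₂.
Cl₂ equivalent: 0.9235 mg/L × 2,190,000 L = 2023 g.
Product at 9.8% available Cl: 2023 / 0.098 = 20,640 g.
Volume: 20,640 g ÷ 1.13 g/mL = 18,260 mL.

18.3 L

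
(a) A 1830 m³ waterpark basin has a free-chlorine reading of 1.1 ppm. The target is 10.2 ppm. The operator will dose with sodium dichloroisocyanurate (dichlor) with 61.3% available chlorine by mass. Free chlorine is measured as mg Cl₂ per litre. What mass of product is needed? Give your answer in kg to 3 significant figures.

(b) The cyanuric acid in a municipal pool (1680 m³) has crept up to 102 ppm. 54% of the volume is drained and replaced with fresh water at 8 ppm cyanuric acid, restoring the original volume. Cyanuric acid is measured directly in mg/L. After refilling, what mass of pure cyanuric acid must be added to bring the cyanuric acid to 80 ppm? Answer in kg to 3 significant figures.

(a) 27.2 kg; (b) 48.3 kg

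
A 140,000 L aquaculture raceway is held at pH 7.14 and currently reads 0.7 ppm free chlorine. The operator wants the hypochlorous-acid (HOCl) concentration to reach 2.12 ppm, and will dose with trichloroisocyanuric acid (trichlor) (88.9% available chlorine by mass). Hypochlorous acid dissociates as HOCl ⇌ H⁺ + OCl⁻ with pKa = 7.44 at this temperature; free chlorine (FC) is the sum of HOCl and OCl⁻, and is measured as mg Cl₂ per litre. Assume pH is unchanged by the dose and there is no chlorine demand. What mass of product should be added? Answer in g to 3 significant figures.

[OCl⁻]/[HOCl] = 10^(pH − pKa) = 10^(7.14 − 7.44) = 0.5012; fraction as HOCl = 1/(1 + 0.5012) = 0.6661.
Free chlorine required for 2.12 ppm HOCl: 2.12 / 0.6661 = 3.183 ppm.
FC to add: 3.183 − 0.7 = 2.483 mg/L as Cl₂.
Cl₂ equivalent: 2.483 mg/L × 140,000 L = 347.6 g.
Product at 88.9% available Cl: 347.6 / 0.889 = 390.9 g.

391 g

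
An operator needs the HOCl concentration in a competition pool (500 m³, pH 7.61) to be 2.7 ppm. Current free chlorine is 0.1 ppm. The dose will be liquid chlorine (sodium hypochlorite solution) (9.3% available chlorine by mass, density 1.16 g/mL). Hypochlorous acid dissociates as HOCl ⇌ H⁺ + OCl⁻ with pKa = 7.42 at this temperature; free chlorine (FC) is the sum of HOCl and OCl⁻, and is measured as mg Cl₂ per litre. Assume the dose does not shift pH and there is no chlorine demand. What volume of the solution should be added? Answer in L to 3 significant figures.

Volume: 500 m³ = 500,000 L.
[OCl⁻]/[HOCl] = 10^(pH − pKa) = 10^(7.61 − 7.42) = 1.549; fraction as HOCl = 1/(1 + 1.549) = 0.3923.
Free chlorine required for 2.7 ppm HOCl: 2.7 / 0.3923 = 6.882 ppm.
FC to add: 6.882 − 0.1 = 6.782 mg/L as Cl₂.
Cl₂ equivalent: 6.782 mg/L × 500,000 L = 3391 g.
Product at 9.3% available Cl: 3391 / 0.093 = 36,460 g.
Volume: 36,460 g ÷ 1.16 g/mL = 31,430 mL.

31.4 L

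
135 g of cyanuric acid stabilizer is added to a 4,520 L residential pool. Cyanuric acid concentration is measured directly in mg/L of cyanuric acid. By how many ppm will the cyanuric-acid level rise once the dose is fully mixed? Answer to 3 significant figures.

29.9 ppm

Rise: 135 g / 4,520 L × 1000 = 29.87 mg/L.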